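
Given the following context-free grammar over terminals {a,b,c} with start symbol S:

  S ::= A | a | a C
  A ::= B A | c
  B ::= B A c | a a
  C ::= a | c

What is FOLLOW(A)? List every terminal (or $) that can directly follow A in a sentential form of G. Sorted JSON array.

FIRST iteration:
pass 1:
  A via A→c: +{c}
  B via B→a a: +{a}
  C via C→a: +{a}
  C via C→c: +{c}
  S via S→A: +{c}
  S via S→a: +{a}
  FIRST(S)={a,c}  FIRST(A)={c}  FIRST(B)={a}  FIRST(C)={a,c}
pass 2:
  A via A→B A: +{a}
  FIRST(S)={a,c}  FIRST(A)={a,c}  FIRST(B)={a}  FIRST(C)={a,c}
pass 3: (stable)
  FIRST(S)={a,c}  FIRST(A)={a,c}  FIRST(B)={a}  FIRST(C)={a,c}

FOLLOW sets:
initialize: $ ∈ FOLLOW(S)
pass 1:
  A→B A: FOLLOW(B) ⊇ FIRST(A) = {a,c}; new: +{a,c}
  B→B A c: FOLLOW(A) ⊇ FIRST(c) = {c}; new: +{c}
  S→A: FOLLOW(A) ⊇ FOLLOW(S) ⊇ {$}; new: +{$}
  S→a C: FOLLOW(C) ⊇ FOLLOW(S) ⊇ {$}; new: +{$}
  S: {$}  A: {$,c}  B: {a,c}  C: {$}
pass 2: done
  S: {$}  A: {$,c}  B: {a,c}  C: {$}

FOLLOW(A) = ["$", "c"]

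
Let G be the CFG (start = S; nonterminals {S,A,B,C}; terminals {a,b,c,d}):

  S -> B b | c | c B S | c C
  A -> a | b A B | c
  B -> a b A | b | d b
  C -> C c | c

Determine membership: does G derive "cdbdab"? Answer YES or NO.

Convert to CNF:
  S -> B T0 | T3 C | T3 X6 | c
  A -> T0 X4 | a | c
  B -> T1 X5 | T2 T0 | b
  C -> C T3 | c
  T0 -> b
  T1 -> a
  T2 -> d
  T3 -> c
  X4 -> A B
  X5 -> T0 A
  X6 -> B S

CYK table (by increasing span):
  [0..0]={A,C,S,T3}  "c"  orig:{A,C,S}
  [1..1]={T2}  "d"  orig:{}
  [2..2]={B,T0}  "b"  orig:{B}
  [3..3]={T2}  "d"  orig:{}
  [4..4]={A,T1}  "a"  orig:{A}
  [5..5]={B,T0}  "b"  orig:{B}
  [0..1]=∅  "cd"
  [1..2]={B}  "db"
  [2..3]=∅  "bd"
  [3..4]=∅  "da"
  [4..5]={X4}  "ab"  orig:{}
  [0..2]={X4}  "cdb"  orig:{}
  [1..3]=∅  "dbd"
  [2..4]=∅  "bda"
  [3..5]=∅  "dab"
  [0..3]=∅  "cdbd"
  [1..4]=∅  "dbda"
  [2..5]=∅  "bdab"
  [0..4]=∅  "cdbda"
  [1..5]=∅  "dbdab"
  [0..5]=∅  "cdbdab"

S ∉ T[0,5] ⇒ NO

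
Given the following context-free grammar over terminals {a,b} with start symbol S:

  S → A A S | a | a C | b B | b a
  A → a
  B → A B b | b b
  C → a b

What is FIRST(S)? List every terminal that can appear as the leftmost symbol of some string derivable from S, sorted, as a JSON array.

FIRST iteration:
pass 1:
  A via A→a: +{a}
  B via B→A B b: +{a}
  B via B→b b: +{b}
  C via C→a b: +{a}
  S via S→A A S: +{a}
  S via S→b B: +{b}
  FIRST[S]={a,b}  FIRST[A]={a}  FIRST[B]={a,b}  FIRST[C]={a}
pass 2: done
  FIRST[S]={a,b}  FIRST[A]={a}  FIRST[B]={a,b}  FIRST[C]={a}

FIRST(S) = ["a", "b"]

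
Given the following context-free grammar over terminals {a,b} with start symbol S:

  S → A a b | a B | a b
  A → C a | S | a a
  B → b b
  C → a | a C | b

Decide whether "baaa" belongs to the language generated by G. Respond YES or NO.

Convert to CNF:
  S -> A X3 | T0 B | T0 T1
  A -> A X2 | C T0 | T0 B | T0 T0 | T0 T1
  B -> T1 T1
  C -> T0 C | a | b
  T0 -> a
  T1 -> b
  X2 -> T0 T1
  X3 -> T0 T1

Fill CYK table bottom-up:
  [0..0]={C,T1}  "b"  orig:{C}
  [1..1]={C,T0}  "a"  orig:{C}
  [2..2]={C,T0}  "a"  orig:{C}
  [3..3]={C,T0}  "a"  orig:{C}
  [0..1]={A}  "ba"
  [1..2]={A,C}  "aa"
  [2..3]={A,C}  "aa"
  [0..2]=∅  "baa"
  [1..3]={A,C}  "aaa"
  [0..3]=∅  "baaa"

S ∉ T[0,3] ⇒ NO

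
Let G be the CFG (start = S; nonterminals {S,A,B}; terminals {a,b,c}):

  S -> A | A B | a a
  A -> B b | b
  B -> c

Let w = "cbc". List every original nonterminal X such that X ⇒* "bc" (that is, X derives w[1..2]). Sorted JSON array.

CNF form of G:
  S -> A B | B T0 | T1 T1 | b
  A -> B T0 | b
  B -> c
  T0 -> b
  T1 -> a

CYK table (by increasing span) (cells [i..j] with 1 ≤ i ≤ j ≤ 2 only):
  T[1,1] 'b' = {A,S,T0}  orig:{A,S}
  T[2,2] 'c' = {B}
  T[1,2] 'bc' = {S}

Original NTs in T[1,2] deriving "bc": ["S"]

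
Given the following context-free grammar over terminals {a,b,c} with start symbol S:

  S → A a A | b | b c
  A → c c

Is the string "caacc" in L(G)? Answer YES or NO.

Convert to CNF:
  S -> A X3 | T2 T0 | b
  A -> T0 T0
  T0 -> c
  T1 -> a
  T2 -> b
  X3 -> T1 A

CYK fill:
  cell(0,0) c: {T0}  orig:{}
  cell(1,1) a: {T1}  orig:{}
  cell(2,2) a: {T1}  orig:{}
  cell(3,3) c: {T0}  orig:{}
  cell(4,4) c: {T0}  orig:{}
  cell(0,1) ca: ∅
  cell(1,2) aa: ∅
  cell(2,3) ac: ∅
  cell(3,4) cc: {A}
  cell(0,2) caa: ∅
  cell(1,3) aac: ∅
  cell(2,4) acc: {X3}  orig:{}
  cell(0,3) caac: ∅
  cell(1,4) aacc: ∅
  cell(0,4) caacc: ∅

S ∉ T[0,4] ⇒ NO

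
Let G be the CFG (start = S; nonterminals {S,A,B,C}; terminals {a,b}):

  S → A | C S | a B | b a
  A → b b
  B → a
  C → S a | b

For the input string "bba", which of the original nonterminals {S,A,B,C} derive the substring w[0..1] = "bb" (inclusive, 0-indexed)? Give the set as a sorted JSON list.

CNF form of G:
  S -> C S | T0 T0 | T0 T1 | T1 B
  A -> T0 T0
  B -> a
  C -> S T1 | b
  T0 -> b
  T1 -> a

CYK table (by increasing span) — only the sub-triangle for w[0..1]:
  cell(0,0) b: {C,T0}  orig:{C}
  cell(1,1) b: {C,T0}  orig:{C}
  cell(0,1) bb: {A,S}

Original NTs in T[0,1] deriving "bb": ["A", "S"]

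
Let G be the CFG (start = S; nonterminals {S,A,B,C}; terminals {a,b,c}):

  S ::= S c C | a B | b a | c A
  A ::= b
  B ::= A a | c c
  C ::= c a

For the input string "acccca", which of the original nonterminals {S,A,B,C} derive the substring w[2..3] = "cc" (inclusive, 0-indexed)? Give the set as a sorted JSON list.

CNF form of G:
  S -> S X3 | T0 B | T1 A | T2 T0
  A -> b
  B -> A T0 | T1 T1
  C -> T1 T0
  T0 -> a
  T1 -> c
  T2 -> b
  X3 -> T1 C

CYK fill (cells [i..j] with 2 ≤ i ≤ j ≤ 3 only):
  T[2,2] 'c' = {T1}  orig:{}
  T[3,3] 'c' = {T1}  orig:{}
  T[2,3] 'cc' = {B}

Original NTs in T[2,3] deriving "cc": ["B"]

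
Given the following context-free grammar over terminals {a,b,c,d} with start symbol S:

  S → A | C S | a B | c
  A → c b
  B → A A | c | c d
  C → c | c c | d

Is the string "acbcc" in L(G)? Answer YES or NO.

Convert to CNF:
  S -> C S | T0 T1 | T3 B | c
  A -> T0 T1
  B -> A A | T0 T2 | c
  C -> T0 T0 | c | d
  T0 -> c
  T1 -> b
  T2 -> d
  T3 -> a

CYK table (by increasing span):
  T[0,0] 'a' = {T3}  orig:{}
  T[1,1] 'c' = {B,C,S,T0}  orig:{B,C,S}
  T[2,2] 'b' = {T1}  orig:{}
  T[3,3] 'c' = {B,C,S,T0}  orig:{B,C,S}
  T[4,4] 'c' = {B,C,S,T0}  orig:{B,C,S}
  T[0,1] 'ac' = {S}
  T[1,2] 'cb' = {A,S}
  T[2,3] 'bc' = ∅
  T[3,4] 'cc' = {C,S}
  T[0,2] 'acb' = ∅
  T[1,3] 'cbc' = ∅
  T[2,4] 'bcc' = ∅
  T[0,3] 'acbc' = ∅
  T[1,4] 'cbcc' = ∅
  T[0,4] 'acbcc' = ∅

S ∉ T[0,4] ⇒ NO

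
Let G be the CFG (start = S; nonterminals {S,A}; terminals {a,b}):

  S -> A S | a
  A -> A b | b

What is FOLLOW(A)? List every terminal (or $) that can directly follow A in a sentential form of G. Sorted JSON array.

Compute FIRST by fixpoint:
round 1:
  A via A→b: +{b}
  S via S→A S: +{b}
  S via S→a: +{a}
  S: {a,b}  A: {b}
round 2: done
  S: {a,b}  A: {b}

FOLLOW sets:
seed FOLLOW(S) with $
iter 1:
  A→A b: FOLLOW(A) ⊇ FIRST(b) = {b}; new: +{b}
  S→A S: FOLLOW(A) ⊇ FIRST(S) = {a,b}; new: +{a}
  FOLLOW(S)={$}  FOLLOW(A)={a,b}
iter 2: — fixpoint
  FOLLOW(S)={$}  FOLLOW(A)={a,b}

FOLLOW(A) = ["a", "b"]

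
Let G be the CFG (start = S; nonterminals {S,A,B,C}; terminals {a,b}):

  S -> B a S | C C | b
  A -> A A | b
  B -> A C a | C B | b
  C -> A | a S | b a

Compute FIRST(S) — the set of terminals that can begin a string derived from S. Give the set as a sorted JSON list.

FIRST iteration:
iter 1:
  A via A→b: +{b}
  B via B→A C a: +{b}
  C via C→A: +{b}
  C via C→a S: +{a}
  S via S→B a S: +{b}
  S via S→C C: +{a}
  FIRST[S]={a,b}  FIRST[A]={b}  FIRST[B]={b}  FIRST[C]={a,b}
iter 2:
  B via B→C B: +{a}
  FIRST[S]={a,b}  FIRST[A]={b}  FIRST[B]={a,b}  FIRST[C]={a,b}
iter 3: (no change)
  FIRST[S]={a,b}  FIRST[A]={b}  FIRST[B]={a,b}  FIRST[C]={a,b}

FIRST(S) = ["a", "b"]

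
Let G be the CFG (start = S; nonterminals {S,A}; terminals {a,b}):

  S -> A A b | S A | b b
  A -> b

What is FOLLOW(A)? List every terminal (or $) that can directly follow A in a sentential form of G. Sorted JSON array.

Compute FIRST by fixpoint:
iter 1:
  A via A→b: +{b}
  S via S→A A b: +{b}
  S: {b}  A: {b}
iter 2: (no change)
  S: {b}  A: {b}

Compute FOLLOW by fixpoint:
initialize: $ ∈ FOLLOW(S)
round 1:
  S→A A b: FOLLOW(A) ⊇ FIRST(A) = {b}; new: +{b}
  S→S A: FOLLOW(S) ⊇ FIRST(A) = {b}; new: +{b}
  S→S A: FOLLOW(A) ⊇ FOLLOW(S) ⊇ {$,b}; new: +{$}
  FOLLOW(S)={$,b}  FOLLOW(A)={$,b}
round 2: (stable)
  FOLLOW(S)={$,b}  FOLLOW(A)={$,b}

FOLLOW(A) = ["$", "b"]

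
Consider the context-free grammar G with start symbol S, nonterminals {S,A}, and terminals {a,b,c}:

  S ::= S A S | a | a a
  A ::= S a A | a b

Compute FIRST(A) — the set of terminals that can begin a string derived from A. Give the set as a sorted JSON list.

FIRST iteration:
pass 1:
  A via A→a b: +{a}
  S via S→a: +{a}
  S: {a}  A: {a}
pass 2: (stable)
  S: {a}  A: {a}

FIRST(A) = ["a"]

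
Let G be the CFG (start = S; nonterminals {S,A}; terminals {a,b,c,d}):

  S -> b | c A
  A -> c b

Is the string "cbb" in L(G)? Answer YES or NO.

CNF form of G:
  S -> T0 A | b
  A -> T0 T1
  T0 -> c
  T1 -> b

Fill CYK table bottom-up:
  cell(0,0) c: {T0}  orig:{}
  cell(1,1) b: {S,T1}  orig:{S}
  cell(2,2) b: {S,T1}  orig:{S}
  cell(0,1) cb: {A}
  cell(1,2) bb: ∅
  cell(0,2) cbb: ∅

S ∉ T[0,2] ⇒ NO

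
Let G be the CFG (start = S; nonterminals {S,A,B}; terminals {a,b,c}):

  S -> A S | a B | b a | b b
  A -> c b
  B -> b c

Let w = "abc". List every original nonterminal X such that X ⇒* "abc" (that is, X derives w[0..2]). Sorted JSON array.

Convert to CNF:
  S -> A S | T1 T1 | T1 T2 | T2 B
  A -> T0 T1
  B -> T1 T0
  T0 -> c
  T1 -> b
  T2 -> a

CYK table (by increasing span), restricted to cells inside w[0..2]:
  [0..0]={T2}  "a"  orig:{}
  [1..1]={T1}  "b"  orig:{}
  [2..2]={T0}  "c"  orig:{}
  [0..1]=∅  "ab"
  [1..2]={B}  "bc"
  [0..2]={S}  "abc"

Original NTs in T[0,2] deriving "abc": ["S"]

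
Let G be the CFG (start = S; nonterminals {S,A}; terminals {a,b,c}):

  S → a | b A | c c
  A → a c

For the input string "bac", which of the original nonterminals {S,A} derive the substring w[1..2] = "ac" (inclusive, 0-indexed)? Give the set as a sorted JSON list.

Convert to CNF:
  S -> T1 T1 | T2 A | a
  A -> T0 T1
  T0 -> a
  T1 -> c
  T2 -> b

CYK fill (cells [i..j] with 1 ≤ i ≤ j ≤ 2 only):
  [1..1]={S,T0}  "a"  orig:{S}
  [2..2]={T1}  "c"  orig:{}
  [1..2]={A}  "ac"

Original NTs in T[1,2] deriving "ac": ["A"]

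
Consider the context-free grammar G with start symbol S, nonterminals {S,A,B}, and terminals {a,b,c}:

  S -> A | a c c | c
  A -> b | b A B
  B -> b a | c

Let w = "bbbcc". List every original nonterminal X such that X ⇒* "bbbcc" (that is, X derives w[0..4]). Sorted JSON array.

CNF form of G:
  S -> T0 X5 | T1 X4 | b | c
  A -> T0 X3 | b
  B -> T0 T1 | c
  T0 -> b
  T1 -> a
  T2 -> c
  X3 -> A B
  X4 -> T2 T2
  X5 -> A B

Fill CYK table bottom-up — only the sub-triangle for w[0..4]:
  [0..0]={A,S,T0}  "b"  orig:{A,S}
  [1..1]={A,S,T0}  "b"  orig:{A,S}
  [2..2]={A,S,T0}  "b"  orig:{A,S}
  [3..3]={B,S,T2}  "c"  orig:{B,S}
  [4..4]={B,S,T2}  "c"  orig:{B,S}
  [0..1]=∅  "bb"
  [1..2]=∅  "bb"
  [2..3]={X3,X5}  "bc"  orig:{}
  [3..4]={X4}  "cc"  orig:{}
  [0..2]=∅  "bbb"
  [1..3]={A,S}  "bbc"
  [2..4]=∅  "bcc"
  [0..3]=∅  "bbbc"
  [1..4]={X3,X5}  "bbcc"  orig:{}
  [0..4]={A,S}  "bbbcc"

Original NTs in T[0,4] deriving "bbbcc": ["A", "S"]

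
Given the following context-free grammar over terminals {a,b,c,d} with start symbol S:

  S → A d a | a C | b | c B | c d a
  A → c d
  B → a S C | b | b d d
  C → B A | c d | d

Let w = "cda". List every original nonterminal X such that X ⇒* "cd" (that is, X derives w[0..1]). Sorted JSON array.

CNF form of G:
  S -> A X6 | T0 B | T0 X7 | T2 C | b
  A -> T0 T1
  B -> T2 X4 | T3 X5 | b
  C -> B A | T0 T1 | d
  T0 -> c
  T1 -> d
  T2 -> a
  T3 -> b
  X4 -> S C
  X5 -> T1 T1
  X6 -> T1 T2
  X7 -> T1 T2

Fill CYK table bottom-up, restricted to cells inside w[0..1]:
  T[0,0] 'c' = {T0}  orig:{}
  T[1,1] 'd' = {C,T1}  orig:{C}
  T[0,1] 'cd' = {A,C}

Original NTs in T[0,1] deriving "cd": ["A", "C"]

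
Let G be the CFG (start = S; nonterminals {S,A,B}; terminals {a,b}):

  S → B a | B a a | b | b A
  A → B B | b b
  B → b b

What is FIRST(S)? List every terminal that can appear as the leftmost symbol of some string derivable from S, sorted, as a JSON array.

FIRST iteration:
pass 1:
  A via A→b b: +{b}
  B via B→b b: +{b}
  S via S→B a: +{b}
  FIRST(S)={b}  FIRST(A)={b}  FIRST(B)={b}
pass 2: done
  FIRST(S)={b}  FIRST(A)={b}  FIRST(B)={b}

FIRST(S) = ["b"]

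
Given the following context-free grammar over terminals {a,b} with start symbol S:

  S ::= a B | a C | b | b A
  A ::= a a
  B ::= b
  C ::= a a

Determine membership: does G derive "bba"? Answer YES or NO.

CNF form of G:
  S -> T0 B | T0 C | T1 A | b
  A -> T0 T0
  B -> b
  C -> T0 T0
  T0 -> a
  T1 -> b

CYK fill:
  cell(0,0) b: {B,S,T1}  orig:{B,S}
  cell(1,1) b: {B,S,T1}  orig:{B,S}
  cell(2,2) a: {T0}  orig:{}
  cell(0,1) bb: ∅
  cell(1,2) ba: ∅
  cell(0,2) bba: ∅

S ∉ T[0,2] ⇒ NO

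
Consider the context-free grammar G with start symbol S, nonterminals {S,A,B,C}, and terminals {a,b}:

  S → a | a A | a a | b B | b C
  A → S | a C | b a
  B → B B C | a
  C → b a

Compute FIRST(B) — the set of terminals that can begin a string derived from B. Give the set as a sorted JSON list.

FIRST sets, iterate to fixpoint:
[1]
  A via A→a C: +{a}
  A via A→b a: +{b}
  B via B→a: +{a}
  C via C→b a: +{b}
  S via S→a: +{a}
  S via S→b B: +{b}
  FIRST[S]={a,b}  FIRST[A]={a,b}  FIRST[B]={a}  FIRST[C]={b}
[2] done
  FIRST[S]={a,b}  FIRST[A]={a,b}  FIRST[B]={a}  FIRST[C]={b}

FIRST(B) = ["a"]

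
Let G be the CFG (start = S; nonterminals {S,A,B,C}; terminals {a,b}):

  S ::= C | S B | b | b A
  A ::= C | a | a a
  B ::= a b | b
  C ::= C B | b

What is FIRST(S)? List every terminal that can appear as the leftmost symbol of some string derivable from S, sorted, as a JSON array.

FIRST sets, iterate to fixpoint:
round 1:
  A via A→a: +{a}
  B via B→a b: +{a}
  B via B→b: +{b}
  C via C→b: +{b}
  S via S→C: +{b}
  S: {b}  A: {a}  B: {a,b}  C: {b}
round 2:
  A via A→C: +{b}
  S: {b}  A: {a,b}  B: {a,b}  C: {b}
round 3: (stable)
  S: {b}  A: {a,b}  B: {a,b}  C: {b}

FIRST(S) = ["b"]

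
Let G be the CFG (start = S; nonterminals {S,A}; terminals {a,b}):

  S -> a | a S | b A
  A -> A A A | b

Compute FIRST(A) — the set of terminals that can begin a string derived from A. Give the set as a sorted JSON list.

Compute FIRST by fixpoint:
pass 1:
  A via A→b: +{b}
  S via S→a: +{a}
  S via S→b A: +{b}
  FIRST[S]={a,b}  FIRST[A]={b}
pass 2: done
  FIRST[S]={a,b}  FIRST[A]={b}

FIRST(A) = ["b"]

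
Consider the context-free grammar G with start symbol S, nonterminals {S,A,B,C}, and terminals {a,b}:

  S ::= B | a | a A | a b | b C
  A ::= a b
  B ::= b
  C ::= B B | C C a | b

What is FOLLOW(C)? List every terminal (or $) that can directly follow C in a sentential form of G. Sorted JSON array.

FIRST sets, iterate to fixpoint:
iter 1:
  A via A→a b: +{a}
  B via B→b: +{b}
  C via C→B B: +{b}
  S via S→B: +{b}
  S via S→a: +{a}
  FIRST[S]={a,b}  FIRST[A]={a}  FIRST[B]={b}  FIRST[C]={b}
iter 2: (no change)
  FIRST[S]={a,b}  FIRST[A]={a}  FIRST[B]={b}  FIRST[C]={b}

FOLLOW iteration:
seed FOLLOW(S) with $
[1]
  C→B B: FOLLOW(B) ⊇ FIRST(B) = {b}; new: +{b}
  C→C C a: FOLLOW(C) ⊇ FIRST(C) = {b}; new: +{b}
  C→C C a: FOLLOW(C) ⊇ FIRST(a) = {a}; new: +{a}
  S→B: FOLLOW(B) ⊇ FOLLOW(S) ⊇ {$}; new: +{$}
  S→a A: FOLLOW(A) ⊇ FOLLOW(S) ⊇ {$}; new: +{$}
  S→b C: FOLLOW(C) ⊇ FOLLOW(S) ⊇ {$}; new: +{$}
  FOLLOW(S)={$}  FOLLOW(A)={$}  FOLLOW(B)={$,b}  FOLLOW(C)={$,a,b}
[2]
  C→B B: FOLLOW(B) ⊇ FOLLOW(C) ⊇ {$,a,b}; new: +{a}
  FOLLOW(S)={$}  FOLLOW(A)={$}  FOLLOW(B)={$,a,b}  FOLLOW(C)={$,a,b}
[3] (no change)
  FOLLOW(S)={$}  FOLLOW(A)={$}  FOLLOW(B)={$,a,b}  FOLLOW(C)={$,a,b}

FOLLOW(C) = ["$", "a", "b"]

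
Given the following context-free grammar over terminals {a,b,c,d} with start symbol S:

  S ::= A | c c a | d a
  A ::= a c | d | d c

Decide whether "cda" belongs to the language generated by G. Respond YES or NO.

CNF form of G:
  S -> T0 T1 | T1 X3 | T2 T0 | T2 T1 | d
  A -> T0 T1 | T2 T1 | d
  T0 -> a
  T1 -> c
  T2 -> d
  X3 -> T1 T0

CYK table (by increasing span):
  T[0,0] 'c' = {T1}  orig:{}
  T[1,1] 'd' = {A,S,T2}  orig:{A,S}
  T[2,2] 'a' = {T0}  orig:{}
  T[0,1] 'cd' = ∅
  T[1,2] 'da' = {S}
  T[0,2] 'cda' = ∅

S ∉ T[0,2] ⇒ NO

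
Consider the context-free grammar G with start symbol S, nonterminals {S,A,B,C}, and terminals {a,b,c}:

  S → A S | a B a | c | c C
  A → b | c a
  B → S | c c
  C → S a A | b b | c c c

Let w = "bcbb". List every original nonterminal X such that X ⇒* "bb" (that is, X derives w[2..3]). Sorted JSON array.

CNF form of G:
  S -> A S | T0 C | T1 X6 | c
  A -> T0 T1 | b
  B -> A S | T0 C | T0 T0 | T1 X3 | c
  C -> S X4 | T0 X5 | T2 T2
  T0 -> c
  T1 -> a
  T2 -> b
  X3 -> B T1
  X4 -> T1 A
  X5 -> T0 T0
  X6 -> B T1

Fill CYK table bottom-up (cells [i..j] with 2 ≤ i ≤ j ≤ 3 only):
  [2..2]={A,T2}  "b"  orig:{A}
  [3..3]={A,T2}  "b"  orig:{A}
  [2..3]={C}  "bb"

Original NTs in T[2,3] deriving "bb": ["C"]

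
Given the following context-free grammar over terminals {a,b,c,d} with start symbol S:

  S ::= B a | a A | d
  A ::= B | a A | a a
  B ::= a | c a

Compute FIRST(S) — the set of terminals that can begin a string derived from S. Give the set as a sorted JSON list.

FIRST sets, iterate to fixpoint:
pass 1:
  A via A→a A: +{a}
  B via B→a: +{a}
  B via B→c a: +{c}
  S via S→B a: +{a,c}
  S via S→d: +{d}
  FIRST(S)={a,c,d}  FIRST(A)={a}  FIRST(B)={a,c}
pass 2:
  A via A→B: +{c}
  FIRST(S)={a,c,d}  FIRST(A)={a,c}  FIRST(B)={a,c}
pass 3: done
  FIRST(S)={a,c,d}  FIRST(A)={a,c}  FIRST(B)={a,c}

FIRST(S) = ["a", "c", "d"]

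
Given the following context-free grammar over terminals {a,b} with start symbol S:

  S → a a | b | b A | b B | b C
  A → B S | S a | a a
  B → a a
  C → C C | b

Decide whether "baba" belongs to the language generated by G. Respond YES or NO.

CNF form of G:
  S -> T0 T0 | T1 A | T1 B | T1 C | b
  A -> B S | S T0 | T0 T0
  B -> T0 T0
  C -> C C | b
  T0 -> a
  T1 -> b

Fill CYK table bottom-up:
  cell(0,0) b: {C,S,T1}  orig:{C,S}
  cell(1,1) a: {T0}  orig:{}
  cell(2,2) b: {C,S,T1}  orig:{C,S}
  cell(3,3) a: {T0}  orig:{}
  cell(0,1) ba: {A}
  cell(1,2) ab: ∅
  cell(2,3) ba: {A}
  cell(0,2) bab: ∅
  cell(1,3) aba: ∅
  cell(0,3) baba: ∅

S ∉ T[0,3] ⇒ NO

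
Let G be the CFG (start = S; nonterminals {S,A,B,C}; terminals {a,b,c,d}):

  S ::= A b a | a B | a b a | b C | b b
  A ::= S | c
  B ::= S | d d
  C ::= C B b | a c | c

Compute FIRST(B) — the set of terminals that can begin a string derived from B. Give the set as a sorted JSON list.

FIRST sets, iterate to fixpoint:
iter 1:
  A via A→c: +{c}
  B via B→d d: +{d}
  C via C→a c: +{a}
  C via C→c: +{c}
  S via S→A b a: +{c}
  S via S→a B: +{a}
  S via S→b C: +{b}
  FIRST(S)={a,b,c}  FIRST(A)={c}  FIRST(B)={d}  FIRST(C)={a,c}
iter 2:
  A via A→S: +{a,b}
  B via B→S: +{a,b,c}
  FIRST(S)={a,b,c}  FIRST(A)={a,b,c}  FIRST(B)={a,b,c,d}  FIRST(C)={a,c}
iter 3: done
  FIRST(S)={a,b,c}  FIRST(A)={a,b,c}  FIRST(B)={a,b,c,d}  FIRST(C)={a,c}

FIRST(B) = ["a", "b", "c", "d"]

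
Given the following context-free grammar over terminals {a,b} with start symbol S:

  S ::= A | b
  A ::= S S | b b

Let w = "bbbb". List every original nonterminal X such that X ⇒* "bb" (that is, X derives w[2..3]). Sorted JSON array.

Convert to CNF:
  S -> S S | T0 T0 | b
  A -> S S | T0 T0
  T0 -> b

CYK fill, restricted to cells inside w[2..3]:
  cell(2,2) b: {S,T0}  orig:{S}
  cell(3,3) b: {S,T0}  orig:{S}
  cell(2,3) bb: {A,S}

Original NTs in T[2,3] deriving "bb": ["A", "S"]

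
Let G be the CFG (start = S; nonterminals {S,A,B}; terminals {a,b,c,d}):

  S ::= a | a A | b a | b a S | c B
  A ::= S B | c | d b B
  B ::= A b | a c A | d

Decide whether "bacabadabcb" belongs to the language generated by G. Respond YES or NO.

CNF form of G:
  S -> T1 T2 | T1 X6 | T2 A | T3 B | a
  A -> S B | T0 X4 | c
  B -> A T1 | T2 X5 | d
  T0 -> d
  T1 -> b
  T2 -> a
  T3 -> c
  X4 -> T1 B
  X5 -> T3 A
  X6 -> T2 S

CYK fill:
  cell(0,0) b: {T1}  orig:{}
  cell(1,1) a: {S,T2}  orig:{S}
  cell(2,2) c: {A,T3}  orig:{A}
  cell(3,3) a: {S,T2}  orig:{S}
  cell(4,4) b: {T1}  orig:{}
  cell(5,5) a: {S,T2}  orig:{S}
  cell(6,6) d: {B,T0}  orig:{B}
  cell(7,7) a: {S,T2}  orig:{S}
  cell(8,8) b: {T1}  orig:{}
  cell(9,9) c: {A,T3}  orig:{A}
  cell(10,10) b: {T1}  orig:{}
  cell(0,1) ba: {S}
  cell(1,2) ac: {S}
  cell(2,3) ca: ∅
  cell(3,4) ab: ∅
  cell(4,5) ba: {S}
  cell(5,6) ad: {A}
  cell(6,7) da: ∅
  cell(7,8) ab: ∅
  cell(8,9) bc: ∅
  cell(9,10) cb: {B}
  cell(0,2) bac: ∅
  cell(1,3) aca: ∅
  cell(2,4) cab: ∅
  cell(3,5) aba: {X6}  orig:{}
  cell(4,6) bad: {A}
  cell(5,7) ada: ∅
  cell(6,8) dab: ∅
  cell(7,9) abc: ∅
  cell(8,10) bcb: {X4}  orig:{}
  cell(0,3) baca: ∅
  cell(1,4) acab: ∅
  cell(2,5) caba: ∅
  cell(3,6) abad: {S}
  cell(4,7) bada: ∅
  cell(5,8) adab: ∅
  cell(6,9) dabc: ∅
  cell(7,10) abcb: ∅
  cell(0,4) bacab: ∅
  cell(1,5) acaba: ∅
  cell(2,6) cabad: ∅
  cell(3,7) abada: ∅
  cell(4,8) badab: ∅
  cell(5,9) adabc: ∅
  cell(6,10) dabcb: ∅
  cell(0,5) bacaba: ∅
  cell(1,6) acabad: ∅
  cell(2,7) cabada: ∅
  cell(3,8) abadab: ∅
  cell(4,9) badabc: ∅
  cell(5,10) adabcb: ∅
  cell(0,6) bacabad: ∅
  cell(1,7) acabada: ∅
  cell(2,8) cabadab: ∅
  cell(3,9) abadabc: ∅
  cell(4,10) badabcb: ∅
  cell(0,7) bacabada: ∅
  cell(1,8) acabadab: ∅
  cell(2,9) cabadabc: ∅
  cell(3,10) abadabcb: ∅
  cell(0,8) bacabadab: ∅
  cell(1,9) acabadabc: ∅
  cell(2,10) cabadabcb: ∅
  cell(0,9) bacabadabc: ∅
  cell(1,10) acabadabcb: ∅
  cell(0,10) bacabadabcb: ∅

S ∉ T[0,10] ⇒ NO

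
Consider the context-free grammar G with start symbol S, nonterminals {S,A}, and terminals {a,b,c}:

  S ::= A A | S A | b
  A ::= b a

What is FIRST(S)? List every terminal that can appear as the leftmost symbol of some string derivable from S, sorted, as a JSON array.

Compute FIRST by fixpoint:
pass 1:
  A via A→b a: +{b}
  S via S→A A: +{b}
  FIRST[S]={b}  FIRST[A]={b}
pass 2: done
  FIRST[S]={b}  FIRST[A]={b}

FIRST(S) = ["b"]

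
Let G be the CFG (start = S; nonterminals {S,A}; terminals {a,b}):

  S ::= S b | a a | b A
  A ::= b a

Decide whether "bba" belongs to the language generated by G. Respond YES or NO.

CNF form of G:
  S -> S T0 | T0 A | T1 T1
  A -> T0 T1
  T0 -> b
  T1 -> a

CYK table (by increasing span):
  [0..0]={T0}  "b"  orig:{}
  [1..1]={T0}  "b"  orig:{}
  [2..2]={T1}  "a"  orig:{}
  [0..1]=∅  "bb"
  [1..2]={A}  "ba"
  [0..2]={S}  "bba"

S ∈ T[0,2] ⇒ YES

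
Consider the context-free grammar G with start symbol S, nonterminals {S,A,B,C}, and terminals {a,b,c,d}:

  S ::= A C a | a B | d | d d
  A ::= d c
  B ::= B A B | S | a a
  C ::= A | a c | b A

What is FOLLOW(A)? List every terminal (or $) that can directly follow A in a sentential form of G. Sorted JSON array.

Compute FIRST by fixpoint:
round 1:
  A via A→d c: +{d}
  B via B→a a: +{a}
  C via C→A: +{d}
  C via C→a c: +{a}
  C via C→b A: +{b}
  S via S→A C a: +{d}
  S via S→a B: +{a}
  S: {a,d}  A: {d}  B: {a}  C: {a,b,d}
round 2:
  B via B→S: +{d}
  S: {a,d}  A: {d}  B: {a,d}  C: {a,b,d}
round 3: done
  S: {a,d}  A: {d}  B: {a,d}  C: {a,b,d}

Compute FOLLOW by fixpoint:
initialize: $ ∈ FOLLOW(S)
iter 1:
  B→B A B: FOLLOW(B) ⊇ FIRST(A) = {d}; new: +{d}
  B→B A B: FOLLOW(A) ⊇ FIRST(B) = {a,d}; new: +{a,d}
  B→S: FOLLOW(S) ⊇ FOLLOW(B) ⊇ {d}; new: +{d}
  S→A C a: FOLLOW(A) ⊇ FIRST(C) = {a,b,d}; new: +{b}
  S→A C a: FOLLOW(C) ⊇ FIRST(a) = {a}; new: +{a}
  S→a B: FOLLOW(B) ⊇ FOLLOW(S) ⊇ {$,d}; new: +{$}
  S: {$,d}  A: {a,b,d}  B: {$,d}  C: {a}
iter 2: done
  S: {$,d}  A: {a,b,d}  B: {$,d}  C: {a}

FOLLOW(A) = ["a", "b", "d"]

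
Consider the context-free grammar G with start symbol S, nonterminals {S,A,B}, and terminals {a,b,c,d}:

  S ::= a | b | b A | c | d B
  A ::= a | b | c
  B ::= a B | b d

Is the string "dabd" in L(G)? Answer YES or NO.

CNF form of G:
  S -> T1 A | T2 B | a | b | c
  A -> a | b | c
  B -> T0 B | T1 T2
  T0 -> a
  T1 -> b
  T2 -> d

Fill CYK table bottom-up:
  cell(0,0) d: {T2}  orig:{}
  cell(1,1) a: {A,S,T0}  orig:{A,S}
  cell(2,2) b: {A,S,T1}  orig:{A,S}
  cell(3,3) d: {T2}  orig:{}
  cell(0,1) da: ∅
  cell(1,2) ab: ∅
  cell(2,3) bd: {B}
  cell(0,2) dab: ∅
  cell(1,3) abd: {B}
  cell(0,3) dabd: {S}

S ∈ T[0,3] ⇒ YES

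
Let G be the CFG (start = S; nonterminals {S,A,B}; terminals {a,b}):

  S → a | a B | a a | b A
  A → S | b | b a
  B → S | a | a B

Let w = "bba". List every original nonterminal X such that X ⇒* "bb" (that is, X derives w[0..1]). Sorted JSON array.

CNF form of G:
  S -> T0 B | T0 T0 | T1 A | a
  A -> T0 B | T0 T0 | T1 A | T1 T0 | a | b
  B -> T0 B | T0 T0 | T1 A | a
  T0 -> a
  T1 -> b

CYK table (by increasing span), restricted to cells inside w[0..1]:
  cell(0,0) b: {A,T1}  orig:{A}
  cell(1,1) b: {A,T1}  orig:{A}
  cell(0,1) bb: {A,B,S}

Original NTs in T[0,1] deriving "bb": ["A", "B", "S"]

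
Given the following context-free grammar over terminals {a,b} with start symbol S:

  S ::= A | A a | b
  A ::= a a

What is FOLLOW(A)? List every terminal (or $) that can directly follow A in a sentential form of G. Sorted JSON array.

Compute FIRST by fixpoint:
pass 1:
  A via A→a a: +{a}
  S via S→A: +{a}
  S via S→b: +{b}
  FIRST(S)={a,b}  FIRST(A)={a}
pass 2: (no change)
  FIRST(S)={a,b}  FIRST(A)={a}

FOLLOW iteration:
seed FOLLOW(S) with $
[1]
  S→A: FOLLOW(A) ⊇ FOLLOW(S) ⊇ {$}; new: +{$}
  S→A a: FOLLOW(A) ⊇ FIRST(a) = {a}; new: +{a}
  FOLLOW(S)={$}  FOLLOW(A)={$,a}
[2] — fixpoint
  FOLLOW(S)={$}  FOLLOW(A)={$,a}

FOLLOW(A) = ["$", "a"]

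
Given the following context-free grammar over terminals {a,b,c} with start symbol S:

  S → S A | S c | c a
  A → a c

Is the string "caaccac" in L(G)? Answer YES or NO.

CNF form of G:
  S -> S A | S T1 | T1 T0
  A -> T0 T1
  T0 -> a
  T1 -> c

Fill CYK table bottom-up:
  cell(0,0) c: {T1}  orig:{}
  cell(1,1) a: {T0}  orig:{}
  cell(2,2) a: {T0}  orig:{}
  cell(3,3) c: {T1}  orig:{}
  cell(4,4) c: {T1}  orig:{}
  cell(5,5) a: {T0}  orig:{}
  cell(6,6) c: {T1}  orig:{}
  cell(0,1) ca: {S}
  cell(1,2) aa: ∅
  cell(2,3) ac: {A}
  cell(3,4) cc: ∅
  cell(4,5) ca: {S}
  cell(5,6) ac: {A}
  cell(0,2) caa: ∅
  cell(1,3) aac: ∅
  cell(2,4) acc: ∅
  cell(3,5) cca: ∅
  cell(4,6) cac: {S}
  cell(0,3) caac: {S}
  cell(1,4) aacc: ∅
  cell(2,5) acca: ∅
  cell(3,6) ccac: ∅
  cell(0,4) caacc: {S}
  cell(1,5) aacca: ∅
  cell(2,6) accac: ∅
  cell(0,5) caacca: ∅
  cell(1,6) aaccac: ∅
  cell(0,6) caaccac: {S}

S ∈ T[0,6] ⇒ YES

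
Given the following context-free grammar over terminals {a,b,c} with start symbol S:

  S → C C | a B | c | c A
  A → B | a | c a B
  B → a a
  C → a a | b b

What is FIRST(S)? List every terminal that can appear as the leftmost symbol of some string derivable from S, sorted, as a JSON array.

Compute FIRST by fixpoint:
iter 1:
  A via A→a: +{a}
  A via A→c a B: +{c}
  B via B→a a: +{a}
  C via C→a a: +{a}
  C via C→b b: +{b}
  S via S→C C: +{a,b}
  S via S→c: +{c}
  S: {a,b,c}  A: {a,c}  B: {a}  C: {a,b}
iter 2: (stable)
  S: {a,b,c}  A: {a,c}  B: {a}  C: {a,b}

FIRST(S) = ["a", "b", "c"]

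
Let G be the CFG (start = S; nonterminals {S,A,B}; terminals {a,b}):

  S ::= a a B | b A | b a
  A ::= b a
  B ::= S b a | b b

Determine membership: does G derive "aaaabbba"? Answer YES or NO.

CNF form of G:
  S -> T0 A | T0 T1 | T1 X3
  A -> T0 T1
  B -> S X2 | T0 T0
  T0 -> b
  T1 -> a
  X2 -> T0 T1
  X3 -> T1 B

CYK fill:
  cell(0,0) a: {T1}  orig:{}
  cell(1,1) a: {T1}  orig:{}
  cell(2,2) a: {T1}  orig:{}
  cell(3,3) a: {T1}  orig:{}
  cell(4,4) b: {T0}  orig:{}
  cell(5,5) b: {T0}  orig:{}
  cell(6,6) b: {T0}  orig:{}
  cell(7,7) a: {T1}  orig:{}
  cell(0,1) aa: ∅
  cell(1,2) aa: ∅
  cell(2,3) aa: ∅
  cell(3,4) ab: ∅
  cell(4,5) bb: {B}
  cell(5,6) bb: {B}
  cell(6,7) ba: {A,S,X2}  orig:{A,S}
  cell(0,2) aaa: ∅
  cell(1,3) aaa: ∅
  cell(2,4) aab: ∅
  cell(3,5) abb: {X3}  orig:{}
  cell(4,6) bbb: ∅
  cell(5,7) bba: {S}
  cell(0,3) aaaa: ∅
  cell(1,4) aaab: ∅
  cell(2,5) aabb: {S}
  cell(3,6) abbb: ∅
  cell(4,7) bbba: ∅
  cell(0,4) aaaab: ∅
  cell(1,5) aaabb: ∅
  cell(2,6) aabbb: ∅
  cell(3,7) abbba: ∅
  cell(0,5) aaaabb: ∅
  cell(1,6) aaabbb: ∅
  cell(2,7) aabbba: {B}
  cell(0,6) aaaabbb: ∅
  cell(1,7) aaabbba: {X3}  orig:{}
  cell(0,7) aaaabbba: {S}

S ∈ T[0,7] ⇒ YES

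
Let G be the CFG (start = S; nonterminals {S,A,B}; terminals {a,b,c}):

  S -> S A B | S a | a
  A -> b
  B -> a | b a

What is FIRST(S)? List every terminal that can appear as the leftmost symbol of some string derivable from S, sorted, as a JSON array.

FIRST iteration:
round 1:
  A via A→b: +{b}
  B via B→a: +{a}
  B via B→b a: +{b}
  S via S→a: +{a}
  FIRST(S)={a}  FIRST(A)={b}  FIRST(B)={a,b}
round 2: — fixpoint
  FIRST(S)={a}  FIRST(A)={b}  FIRST(B)={a,b}

FIRST(S) = ["a"]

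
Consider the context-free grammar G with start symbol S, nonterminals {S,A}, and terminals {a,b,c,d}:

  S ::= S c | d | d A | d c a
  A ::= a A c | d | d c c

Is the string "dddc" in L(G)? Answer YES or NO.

CNF form of G:
  S -> S T1 | T2 A | T2 X5 | d
  A -> T0 X3 | T2 X4 | d
  T0 -> a
  T1 -> c
  T2 -> d
  X3 -> A T1
  X4 -> T1 T1
  X5 -> T1 T0

CYK table (by increasing span):
  T[0,0] 'd' = {A,S,T2}  orig:{A,S}
  T[1,1] 'd' = {A,S,T2}  orig:{A,S}
  T[2,2] 'd' = {A,S,T2}  orig:{A,S}
  T[3,3] 'c' = {T1}  orig:{}
  T[0,1] 'dd' = {S}
  T[1,2] 'dd' = {S}
  T[2,3] 'dc' = {S,X3}  orig:{S}
  T[0,2] 'ddd' = ∅
  T[1,3] 'ddc' = {S}
  T[0,3] 'dddc' = ∅

S ∉ T[0,3] ⇒ NO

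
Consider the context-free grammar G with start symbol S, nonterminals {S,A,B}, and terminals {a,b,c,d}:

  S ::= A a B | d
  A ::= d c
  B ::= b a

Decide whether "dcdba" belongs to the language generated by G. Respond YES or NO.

Convert to CNF:
  S -> A X4 | d
  A -> T0 T1
  B -> T2 T3
  T0 -> d
  T1 -> c
  T2 -> b
  T3 -> a
  X4 -> T3 B

CYK table (by increasing span):
  [0..0]={S,T0}  "d"  orig:{S}
  [1..1]={T1}  "c"  orig:{}
  [2..2]={S,T0}  "d"  orig:{S}
  [3..3]={T2}  "b"  orig:{}
  [4..4]={T3}  "a"  orig:{}
  [0..1]={A}  "dc"
  [1..2]=∅  "cd"
  [2..3]=∅  "db"
  [3..4]={B}  "ba"
  [0..2]=∅  "dcd"
  [1..3]=∅  "cdb"
  [2..4]=∅  "dba"
  [0..3]=∅  "dcdb"
  [1..4]=∅  "cdba"
  [0..4]=∅  "dcdba"

S ∉ T[0,4] ⇒ NO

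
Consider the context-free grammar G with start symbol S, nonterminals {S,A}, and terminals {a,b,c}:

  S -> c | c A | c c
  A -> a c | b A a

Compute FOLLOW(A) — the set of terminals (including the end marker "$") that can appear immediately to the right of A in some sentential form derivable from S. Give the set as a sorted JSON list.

FIRST iteration:
[1]
  A via A→a c: +{a}
  A via A→b A a: +{b}
  S via S→c: +{c}
  FIRST[S]={c}  FIRST[A]={a,b}
[2] (no change)
  FIRST[S]={c}  FIRST[A]={a,b}

FOLLOW iteration:
FOLLOW(S) := {$}
[1]
  A→b A a: FOLLOW(A) ⊇ FIRST(a) = {a}; new: +{a}
  S→c A: FOLLOW(A) ⊇ FOLLOW(S) ⊇ {$}; new: +{$}
  FOLLOW(S)={$}  FOLLOW(A)={$,a}
[2] — fixpoint
  FOLLOW(S)={$}  FOLLOW(A)={$,a}

FOLLOW(A) = ["$", "a"]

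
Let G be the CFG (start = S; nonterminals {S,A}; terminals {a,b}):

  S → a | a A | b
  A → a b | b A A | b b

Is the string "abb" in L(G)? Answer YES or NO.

CNF form of G:
  S -> T0 A | a | b
  A -> T0 T1 | T1 T1 | T1 X2
  T0 -> a
  T1 -> b
  X2 -> A A

CYK fill:
  [0..0]={S,T0}  "a"  orig:{S}
  [1..1]={S,T1}  "b"  orig:{S}
  [2..2]={S,T1}  "b"  orig:{S}
  [0..1]={A}  "ab"
  [1..2]={A}  "bb"
  [0..2]={S}  "abb"

S ∈ T[0,2] ⇒ YES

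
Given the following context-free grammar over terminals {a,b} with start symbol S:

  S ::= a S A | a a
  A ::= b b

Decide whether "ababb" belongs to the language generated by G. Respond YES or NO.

CNF form of G:
  S -> T1 T1 | T1 X2
  A -> T0 T0
  T0 -> b
  T1 -> a
  X2 -> S A

Fill CYK table bottom-up:
  [0..0]={T1}  "a"  orig:{}
  [1..1]={T0}  "b"  orig:{}
  [2..2]={T1}  "a"  orig:{}
  [3..3]={T0}  "b"  orig:{}
  [4..4]={T0}  "b"  orig:{}
  [0..1]=∅  "ab"
  [1..2]=∅  "ba"
  [2..3]=∅  "ab"
  [3..4]={A}  "bb"
  [0..2]=∅  "aba"
  [1..3]=∅  "bab"
  [2..4]=∅  "abb"
  [0..3]=∅  "abab"
  [1..4]=∅  "babb"
  [0..4]=∅  "ababb"

S ∉ T[0,4] ⇒ NO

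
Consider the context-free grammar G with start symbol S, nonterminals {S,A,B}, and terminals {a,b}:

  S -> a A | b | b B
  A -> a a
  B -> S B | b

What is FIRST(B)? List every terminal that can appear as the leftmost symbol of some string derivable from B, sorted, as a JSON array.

Compute FIRST by fixpoint:
round 1:
  A via A→a a: +{a}
  B via B→b: +{b}
  S via S→a A: +{a}
  S via S→b: +{b}
  S: {a,b}  A: {a}  B: {b}
round 2:
  B via B→S B: +{a}
  S: {a,b}  A: {a}  B: {a,b}
round 3: — fixpoint
  S: {a,b}  A: {a}  B: {a,b}

FIRST(B) = ["a", "b"]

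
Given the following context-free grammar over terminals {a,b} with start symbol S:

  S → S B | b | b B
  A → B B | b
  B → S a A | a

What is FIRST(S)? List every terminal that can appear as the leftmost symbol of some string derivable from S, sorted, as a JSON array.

FIRST sets, iterate to fixpoint:
iter 1:
  A via A→b: +{b}
  B via B→a: +{a}
  S via S→b: +{b}
  FIRST(S)={b}  FIRST(A)={b}  FIRST(B)={a}
iter 2:
  A via A→B B: +{a}
  B via B→S a A: +{b}
  FIRST(S)={b}  FIRST(A)={a,b}  FIRST(B)={a,b}
iter 3: (no change)
  FIRST(S)={b}  FIRST(A)={a,b}  FIRST(B)={a,b}

FIRST(S) = ["b"]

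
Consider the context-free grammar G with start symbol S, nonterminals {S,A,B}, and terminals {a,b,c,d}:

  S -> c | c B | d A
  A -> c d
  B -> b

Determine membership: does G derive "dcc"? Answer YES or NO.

CNF form of G:
  S -> T0 B | T1 A | c
  A -> T0 T1
  B -> b
  T0 -> c
  T1 -> d

CYK table (by increasing span):
  cell(0,0) d: {T1}  orig:{}
  cell(1,1) c: {S,T0}  orig:{S}
  cell(2,2) c: {S,T0}  orig:{S}
  cell(0,1) dc: ∅
  cell(1,2) cc: ∅
  cell(0,2) dcc: ∅

S ∉ T[0,2] ⇒ NO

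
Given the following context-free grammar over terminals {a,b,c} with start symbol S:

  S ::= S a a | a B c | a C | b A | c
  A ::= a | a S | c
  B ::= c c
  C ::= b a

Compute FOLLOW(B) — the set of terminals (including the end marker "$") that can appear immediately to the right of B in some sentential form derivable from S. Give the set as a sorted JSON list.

FIRST iteration:
[1]
  A via A→a: +{a}
  A via A→c: +{c}
  B via B→c c: +{c}
  C via C→b a: +{b}
  S via S→a B c: +{a}
  S via S→b A: +{b}
  S via S→c: +{c}
  FIRST[S]={a,b,c}  FIRST[A]={a,c}  FIRST[B]={c}  FIRST[C]={b}
[2] — fixpoint
  FIRST[S]={a,b,c}  FIRST[A]={a,c}  FIRST[B]={c}  FIRST[C]={b}

FOLLOW sets:
FOLLOW(S) := {$}
iter 1:
  S→S a a: FOLLOW(S) ⊇ FIRST(a) = {a}; new: +{a}
  S→a B c: FOLLOW(B) ⊇ FIRST(c) = {c}; new: +{c}
  S→a C: FOLLOW(C) ⊇ FOLLOW(S) ⊇ {$,a}; new: +{$,a}
  S→b A: FOLLOW(A) ⊇ FOLLOW(S) ⊇ {$,a}; new: +{$,a}
  S: {$,a}  A: {$,a}  B: {c}  C: {$,a}
iter 2: done
  S: {$,a}  A: {$,a}  B: {c}  C: {$,a}

FOLLOW(B) = ["c"]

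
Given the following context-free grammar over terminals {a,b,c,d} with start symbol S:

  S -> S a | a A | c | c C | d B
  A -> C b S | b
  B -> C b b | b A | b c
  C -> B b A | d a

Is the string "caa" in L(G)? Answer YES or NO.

Convert to CNF:
  S -> S T3 | T1 C | T2 B | T3 A | c
  A -> C X4 | b
  B -> C X5 | T0 A | T0 T1
  C -> B X6 | T2 T3
  T0 -> b
  T1 -> c
  T2 -> d
  T3 -> a
  X4 -> T0 S
  X5 -> T0 T0
  X6 -> T0 A

Fill CYK table bottom-up:
  T[0,0] 'c' = {S,T1}  orig:{S}
  T[1,1] 'a' = {T3}  orig:{}
  T[2,2] 'a' = {T3}  orig:{}
  T[0,1] 'ca' = {S}
  T[1,2] 'aa' = ∅
  T[0,2] 'caa' = {S}

S ∈ T[0,2] ⇒ YES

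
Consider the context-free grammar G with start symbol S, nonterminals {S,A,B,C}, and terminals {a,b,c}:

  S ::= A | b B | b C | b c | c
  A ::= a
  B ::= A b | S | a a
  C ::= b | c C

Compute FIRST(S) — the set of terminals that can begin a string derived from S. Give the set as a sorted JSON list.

FIRST iteration:
iter 1:
  A via A→a: +{a}
  B via B→A b: +{a}
  C via C→b: +{b}
  C via C→c C: +{c}
  S via S→A: +{a}
  S via S→b B: +{b}
  S via S→c: +{c}
  FIRST(S)={a,b,c}  FIRST(A)={a}  FIRST(B)={a}  FIRST(C)={b,c}
iter 2:
  B via B→S: +{b,c}
  FIRST(S)={a,b,c}  FIRST(A)={a}  FIRST(B)={a,b,c}  FIRST(C)={b,c}
iter 3: (stable)
  FIRST(S)={a,b,c}  FIRST(A)={a}  FIRST(B)={a,b,c}  FIRST(C)={b,c}

FIRST(S) = ["a", "b", "c"]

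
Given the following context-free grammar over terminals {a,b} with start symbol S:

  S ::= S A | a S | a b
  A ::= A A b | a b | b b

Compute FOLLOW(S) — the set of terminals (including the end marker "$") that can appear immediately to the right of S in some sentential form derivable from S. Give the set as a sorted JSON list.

FIRST sets, iterate to fixpoint:
[1]
  A via A→a b: +{a}
  A via A→b b: +{b}
  S via S→a S: +{a}
  FIRST[S]={a}  FIRST[A]={a,b}
[2] (stable)
  FIRST[S]={a}  FIRST[A]={a,b}

FOLLOW sets:
FOLLOW(S) := {$}
[1]
  A→A A b: FOLLOW(A) ⊇ FIRST(A) = {a,b}; new: +{a,b}
  S→S A: FOLLOW(S) ⊇ FIRST(A) = {a,b}; new: +{a,b}
  S→S A: FOLLOW(A) ⊇ FOLLOW(S) ⊇ {$,a,b}; new: +{$}
  S: {$,a,b}  A: {$,a,b}
[2] done
  S: {$,a,b}  A: {$,a,b}

FOLLOW(S) = ["$", "a", "b"]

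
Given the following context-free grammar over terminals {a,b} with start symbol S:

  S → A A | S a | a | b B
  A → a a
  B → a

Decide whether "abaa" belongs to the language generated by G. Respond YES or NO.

Convert to CNF:
  S -> A A | S T0 | T1 B | a
  A -> T0 T0
  B -> a
  T0 -> a
  T1 -> b

CYK table (by increasing span):
  cell(0,0) a: {B,S,T0}  orig:{B,S}
  cell(1,1) b: {T1}  orig:{}
  cell(2,2) a: {B,S,T0}  orig:{B,S}
  cell(3,3) a: {B,S,T0}  orig:{B,S}
  cell(0,1) ab: ∅
  cell(1,2) ba: {S}
  cell(2,3) aa: {A,S}
  cell(0,2) aba: ∅
  cell(1,3) baa: {S}
  cell(0,3) abaa: ∅

S ∉ T[0,3] ⇒ NO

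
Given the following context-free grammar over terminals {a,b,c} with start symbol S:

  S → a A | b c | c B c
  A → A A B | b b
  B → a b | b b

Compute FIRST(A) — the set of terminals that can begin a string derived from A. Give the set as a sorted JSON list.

Compute FIRST by fixpoint:
pass 1:
  A via A→b b: +{b}
  B via B→a b: +{a}
  B via B→b b: +{b}
  S via S→a A: +{a}
  S via S→b c: +{b}
  S via S→c B c: +{c}
  S: {a,b,c}  A: {b}  B: {a,b}
pass 2: (no change)
  S: {a,b,c}  A: {b}  B: {a,b}

FIRST(A) = ["b"]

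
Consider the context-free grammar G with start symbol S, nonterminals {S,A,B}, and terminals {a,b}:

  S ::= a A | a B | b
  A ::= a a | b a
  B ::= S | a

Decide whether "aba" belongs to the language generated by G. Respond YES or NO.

Convert to CNF:
  S -> T0 A | T0 B | b
  A -> T0 T0 | T1 T0
  B -> T0 A | T0 B | a | b
  T0 -> a
  T1 -> b

Fill CYK table bottom-up:
  [0..0]={B,T0}  "a"  orig:{B}
  [1..1]={B,S,T1}  "b"  orig:{B,S}
  [2..2]={B,T0}  "a"  orig:{B}
  [0..1]={B,S}  "ab"
  [1..2]={A}  "ba"
  [0..2]={B,S}  "aba"

S ∈ T[0,2] ⇒ YES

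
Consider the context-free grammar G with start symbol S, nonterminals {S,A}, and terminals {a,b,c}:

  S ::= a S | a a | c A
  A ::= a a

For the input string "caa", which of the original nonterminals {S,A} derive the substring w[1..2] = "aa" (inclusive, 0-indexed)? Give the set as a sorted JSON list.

CNF form of G:
  S -> T0 S | T0 T0 | T1 A
  A -> T0 T0
  T0 -> a
  T1 -> c

CYK table (by increasing span) — only the sub-triangle for w[1..2]:
  cell(1,1) a: {T0}  orig:{}
  cell(2,2) a: {T0}  orig:{}
  cell(1,2) aa: {A,S}

Original NTs in T[1,2] deriving "aa": ["A", "S"]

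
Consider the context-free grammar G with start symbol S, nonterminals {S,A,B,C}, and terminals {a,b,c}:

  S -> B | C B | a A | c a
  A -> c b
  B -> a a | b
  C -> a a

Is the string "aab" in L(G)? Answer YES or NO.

CNF form of G:
  S -> C B | T0 T2 | T2 A | T2 T2 | b
  A -> T0 T1
  B -> T2 T2 | b
  C -> T2 T2
  T0 -> c
  T1 -> b
  T2 -> a

Fill CYK table bottom-up:
  T[0,0] 'a' = {T2}  orig:{}
  T[1,1] 'a' = {T2}  orig:{}
  T[2,2] 'b' = {B,S,T1}  orig:{B,S}
  T[0,1] 'aa' = {B,C,S}
  T[1,2] 'ab' = ∅
  T[0,2] 'aab' = {S}

S ∈ T[0,2] ⇒ YES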